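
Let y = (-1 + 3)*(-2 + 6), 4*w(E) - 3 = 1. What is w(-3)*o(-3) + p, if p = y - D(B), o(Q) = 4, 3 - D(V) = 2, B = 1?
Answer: 11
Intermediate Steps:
D(V) = 1 (D(V) = 3 - 1*2 = 3 - 2 = 1)
w(E) = 1 (w(E) = ¾ + (¼)*1 = ¾ + ¼ = 1)
y = 8 (y = 2*4 = 8)
p = 7 (p = 8 - 1*1 = 8 - 1 = 7)
w(-3)*o(-3) + p = 1*4 + 7 = 4 + 7 = 11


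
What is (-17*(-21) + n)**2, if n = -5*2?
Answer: 120409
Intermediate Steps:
n = -10
(-17*(-21) + n)**2 = (-17*(-21) - 10)**2 = (357 - 10)**2 = 347**2 = 120409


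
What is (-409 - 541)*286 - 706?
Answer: -272406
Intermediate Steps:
(-409 - 541)*286 - 706 = -950*286 - 706 = -271700 - 706 = -272406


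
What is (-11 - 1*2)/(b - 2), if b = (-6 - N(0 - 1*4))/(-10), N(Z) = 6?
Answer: 65/4 ≈ 16.250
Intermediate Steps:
b = 6/5 (b = (-6 - 1*6)/(-10) = (-6 - 6)*(-⅒) = -12*(-⅒) = 6/5 ≈ 1.2000)
(-11 - 1*2)/(b - 2) = (-11 - 1*2)/(6/5 - 2) = (-11 - 2)/(-⅘) = -13*(-5/4) = 65/4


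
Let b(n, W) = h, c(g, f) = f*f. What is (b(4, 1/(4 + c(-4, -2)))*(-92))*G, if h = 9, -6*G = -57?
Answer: -7866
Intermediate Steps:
G = 19/2 (G = -⅙*(-57) = 19/2 ≈ 9.5000)
c(g, f) = f²
b(n, W) = 9
(b(4, 1/(4 + c(-4, -2)))*(-92))*G = (9*(-92))*(19/2) = -828*19/2 = -7866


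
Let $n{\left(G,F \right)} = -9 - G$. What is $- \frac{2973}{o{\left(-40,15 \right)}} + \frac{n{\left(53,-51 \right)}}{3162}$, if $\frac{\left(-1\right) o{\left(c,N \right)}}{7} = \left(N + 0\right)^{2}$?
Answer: $\frac{16672}{8925} \approx 1.868$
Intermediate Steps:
$o{\left(c,N \right)} = - 7 N^{2}$ ($o{\left(c,N \right)} = - 7 \left(N + 0\right)^{2} = - 7 N^{2}$)
$- \frac{2973}{o{\left(-40,15 \right)}} + \frac{n{\left(53,-51 \right)}}{3162} = - \frac{2973}{\left(-7\right) 15^{2}} + \frac{-9 - 53}{3162} = - \frac{2973}{\left(-7\right) 225} + \left(-9 - 53\right) \frac{1}{3162} = - \frac{2973}{-1575} - \frac{1}{51} = \left(-2973\right) \left(- \frac{1}{1575}\right) - \frac{1}{51} = \frac{991}{525} - \frac{1}{51} = \frac{16672}{8925}$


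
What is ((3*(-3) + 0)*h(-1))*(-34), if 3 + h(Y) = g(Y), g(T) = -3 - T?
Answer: -1530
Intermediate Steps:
h(Y) = -6 - Y (h(Y) = -3 + (-3 - Y) = -6 - Y)
((3*(-3) + 0)*h(-1))*(-34) = ((3*(-3) + 0)*(-6 - 1*(-1)))*(-34) = ((-9 + 0)*(-6 + 1))*(-34) = -9*(-5)*(-34) = 45*(-34) = -1530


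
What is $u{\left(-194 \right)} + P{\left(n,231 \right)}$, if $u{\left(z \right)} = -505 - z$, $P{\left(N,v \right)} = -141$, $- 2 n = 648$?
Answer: $-452$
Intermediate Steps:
$n = -324$ ($n = \left(- \frac{1}{2}\right) 648 = -324$)
$u{\left(-194 \right)} + P{\left(n,231 \right)} = \left(-505 - -194\right) - 141 = \left(-505 + 194\right) - 141 = -311 - 141 = -452$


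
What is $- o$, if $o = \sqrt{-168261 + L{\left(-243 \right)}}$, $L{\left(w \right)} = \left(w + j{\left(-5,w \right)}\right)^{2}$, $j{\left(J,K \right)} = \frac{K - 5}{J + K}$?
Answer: $- i \sqrt{109697} \approx - 331.21 i$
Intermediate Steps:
$j{\left(J,K \right)} = \frac{-5 + K}{J + K}$
$L{\left(w \right)} = \left(1 + w\right)^{2}$ ($L{\left(w \right)} = \left(w + \frac{-5 + w}{-5 + w}\right)^{2} = \left(w + 1\right)^{2} = \left(1 + w\right)^{2}$)
$o = i \sqrt{109697}$ ($o = \sqrt{-168261 + \left(1 - 243\right)^{2}} = \sqrt{-168261 + \left(-242\right)^{2}} = \sqrt{-168261 + 58564} = \sqrt{-109697} = i \sqrt{109697} \approx 331.21 i$)
$- o = - i \sqrt{109697}$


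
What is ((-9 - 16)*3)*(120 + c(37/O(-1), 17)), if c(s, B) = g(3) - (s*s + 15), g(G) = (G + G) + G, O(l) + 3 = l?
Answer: -34125/16 ≈ -2132.8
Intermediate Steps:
O(l) = -3 + l
g(G) = 3*G (g(G) = 2*G + G = 3*G)
c(s, B) = -6 - s**2 (c(s, B) = 3*3 - (s*s + 15) = 9 - (s**2 + 15) = 9 - (15 + s**2) = 9 + (-15 - s**2) = -6 - s**2)
((-9 - 16)*3)*(120 + c(37/O(-1), 17)) = ((-9 - 16)*3)*(120 + (-6 - (37/(-3 - 1))**2)) = (-25*3)*(120 + (-6 - (37/(-4))**2)) = -75*(120 + (-6 - (37*(-1/4))**2)) = -75*(120 + (-6 - (-37/4)**2)) = -75*(120 + (-6 - 1*1369/16)) = -75*(120 + (-6 - 1369/16)) = -75*(120 - 1465/16) = -75*455/16 = -34125/16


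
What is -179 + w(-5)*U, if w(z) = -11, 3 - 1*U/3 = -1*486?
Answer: -16316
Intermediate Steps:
U = 1467 (U = 9 - (-3)*486 = 9 - 3*(-486) = 9 + 1458 = 1467)
-179 + w(-5)*U = -179 - 11*1467 = -179 - 16137 = -16316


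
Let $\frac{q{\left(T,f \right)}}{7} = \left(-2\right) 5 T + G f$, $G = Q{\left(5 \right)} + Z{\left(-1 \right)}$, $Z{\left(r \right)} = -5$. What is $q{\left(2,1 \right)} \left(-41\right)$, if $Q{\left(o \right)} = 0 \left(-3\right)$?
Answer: $7175$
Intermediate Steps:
$Q{\left(o \right)} = 0$
$G = -5$ ($G = 0 - 5 = -5$)
$q{\left(T,f \right)} = - 70 T - 35 f$ ($q{\left(T,f \right)} = 7 \left(\left(-2\right) 5 T - 5 f\right) = 7 \left(- 10 T - 5 f\right) = - 70 T - 35 f$)
$q{\left(2,1 \right)} \left(-41\right) = \left(\left(-70\right) 2 - 35\right) \left(-41\right) = \left(-140 - 35\right) \left(-41\right) = \left(-175\right) \left(-41\right) = 7175$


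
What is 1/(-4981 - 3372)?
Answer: -1/8353 ≈ -0.00011972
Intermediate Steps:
1/(-4981 - 3372) = 1/(-8353) = -1/8353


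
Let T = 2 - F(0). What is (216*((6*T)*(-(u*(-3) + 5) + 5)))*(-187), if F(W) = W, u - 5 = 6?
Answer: -15995232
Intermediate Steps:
u = 11 (u = 5 + 6 = 11)
T = 2 (T = 2 - 1*0 = 2 + 0 = 2)
(216*((6*T)*(-(u*(-3) + 5) + 5)))*(-187) = (216*((6*2)*(-(11*(-3) + 5) + 5)))*(-187) = (216*(12*(-(-33 + 5) + 5)))*(-187) = (216*(12*(-1*(-28) + 5)))*(-187) = (216*(12*(28 + 5)))*(-187) = (216*(12*33))*(-187) = (216*396)*(-187) = 85536*(-187) = -15995232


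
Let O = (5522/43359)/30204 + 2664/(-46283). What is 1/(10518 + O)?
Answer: 30306460983894/318761612348890103 ≈ 9.5076e-5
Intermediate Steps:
O = -1744279706989/30306460983894 (O = (5522*(1/43359))*(1/30204) + 2664*(-1/46283) = (5522/43359)*(1/30204) - 2664/46283 = 2761/654807618 - 2664/46283 = -1744279706989/30306460983894 ≈ -0.057555)
1/(10518 + O) = 1/(10518 - 1744279706989/30306460983894) = 1/(318761612348890103/30306460983894) = 30306460983894/318761612348890103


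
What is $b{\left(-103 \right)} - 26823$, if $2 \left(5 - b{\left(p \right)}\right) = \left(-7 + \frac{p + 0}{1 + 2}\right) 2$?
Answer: $- \frac{80330}{3} \approx -26777.0$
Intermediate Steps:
$b{\left(p \right)} = 12 - \frac{p}{3}$ ($b{\left(p \right)} = 5 - \frac{\left(-7 + \frac{p + 0}{1 + 2}\right) 2}{2} = 5 - \frac{\left(-7 + \frac{p}{3}\right) 2}{2} = 5 - \frac{-14 + \frac{2 p}{3}}{2} = 5 - \left(-7 + \frac{p}{3}\right) = 12 - \frac{p}{3}$)
$b{\left(-103 \right)} - 26823 = \left(12 - - \frac{103}{3}\right) - 26823 = \left(12 + \frac{103}{3}\right) - 26823 = \frac{139}{3} - 26823 = - \frac{80330}{3}$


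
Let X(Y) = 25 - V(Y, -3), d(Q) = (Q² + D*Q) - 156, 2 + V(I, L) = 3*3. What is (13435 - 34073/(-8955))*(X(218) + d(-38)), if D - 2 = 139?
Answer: -487635905896/8955 ≈ -5.4454e+7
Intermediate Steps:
D = 141 (D = 2 + 139 = 141)
V(I, L) = 7 (V(I, L) = -2 + 3*3 = -2 + 9 = 7)
d(Q) = -156 + Q² + 141*Q (d(Q) = (Q² + 141*Q) - 156 = -156 + Q² + 141*Q)
X(Y) = 18 (X(Y) = 25 - 1*7 = 25 - 7 = 18)
(13435 - 34073/(-8955))*(X(218) + d(-38)) = (13435 - 34073/(-8955))*(18 + (-156 + (-38)² + 141*(-38))) = (13435 - 34073*(-1/8955))*(18 + (-156 + 1444 - 5358)) = (13435 + 34073/8955)*(18 - 4070) = (120344498/8955)*(-4052) = -487635905896/8955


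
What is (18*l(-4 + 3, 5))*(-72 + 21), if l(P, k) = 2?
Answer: -1836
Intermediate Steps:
(18*l(-4 + 3, 5))*(-72 + 21) = (18*2)*(-72 + 21) = 36*(-51) = -1836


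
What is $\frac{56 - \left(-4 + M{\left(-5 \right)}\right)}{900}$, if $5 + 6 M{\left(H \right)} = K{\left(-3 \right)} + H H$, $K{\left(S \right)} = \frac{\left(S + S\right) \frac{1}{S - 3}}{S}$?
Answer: $\frac{1021}{16200} \approx 0.063025$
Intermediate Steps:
$K{\left(S \right)} = \frac{2}{-3 + S}$ ($K{\left(S \right)} = \frac{2 S \frac{1}{-3 + S}}{S} = \frac{2}{-3 + S}$)
$M{\left(H \right)} = - \frac{8}{9} + \frac{H^{2}}{6}$ ($M{\left(H \right)} = - \frac{5}{6} + \frac{\frac{2}{-3 - 3} + H H}{6} = - \frac{5}{6} + \frac{\frac{2}{-6} + H^{2}}{6} = - \frac{5}{6} + \frac{2 \left(- \frac{1}{6}\right) + H^{2}}{6} = - \frac{5}{6} + \frac{- \frac{1}{3} + H^{2}}{6} = - \frac{5}{6} + \left(- \frac{1}{18} + \frac{H^{2}}{6}\right) = - \frac{8}{9} + \frac{H^{2}}{6}$)
$\frac{56 - \left(-4 + M{\left(-5 \right)}\right)}{900} = \frac{56 - \left(-4 - \left(\frac{8}{9} - \frac{\left(-5\right)^{2}}{6}\right)\right)}{900} = \left(56 - \left(-4 + \left(- \frac{8}{9} + \frac{1}{6} \cdot 25\right)\right)\right) \frac{1}{900} = \left(56 - \left(-4 + \left(- \frac{8}{9} + \frac{25}{6}\right)\right)\right) \frac{1}{900} = \left(56 - \left(-4 + \frac{59}{18}\right)\right) \frac{1}{900} = \left(56 - - \frac{13}{18}\right) \frac{1}{900} = \left(56 + \frac{13}{18}\right) \frac{1}{900} = \frac{1021}{18} \cdot \frac{1}{900} = \frac{1021}{16200}$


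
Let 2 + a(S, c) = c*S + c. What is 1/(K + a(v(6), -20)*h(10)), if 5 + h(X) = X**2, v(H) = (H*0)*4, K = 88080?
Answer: 1/85990 ≈ 1.1629e-5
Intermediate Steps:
v(H) = 0 (v(H) = 0*4 = 0)
a(S, c) = -2 + c + S*c (a(S, c) = -2 + (c*S + c) = -2 + (S*c + c) = -2 + (c + S*c) = -2 + c + S*c)
h(X) = -5 + X**2
1/(K + a(v(6), -20)*h(10)) = 1/(88080 + (-2 - 20 + 0*(-20))*(-5 + 10**2)) = 1/(88080 + (-2 - 20 + 0)*(-5 + 100)) = 1/(88080 - 22*95) = 1/(88080 - 2090) = 1/85990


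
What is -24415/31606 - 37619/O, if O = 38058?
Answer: -529543046/300715287 ≈ -1.7609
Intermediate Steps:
-24415/31606 - 37619/O = -24415/31606 - 37619/38058 = -529543046/300715287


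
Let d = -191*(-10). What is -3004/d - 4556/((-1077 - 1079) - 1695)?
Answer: -1433222/3677705 ≈ -0.38971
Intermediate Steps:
d = 1910
-3004/d - 4556/((-1077 - 1079) - 1695) = -3004/1910 - 4556/((-1077 - 1079) - 1695) = -3004*1/1910 - 4556/(-2156 - 1695) = -1502/955 - 4556/(-3851) = -1502/955 - 4556*(-1/3851) = -1502/955 + 4556/3851 = -1433222/3677705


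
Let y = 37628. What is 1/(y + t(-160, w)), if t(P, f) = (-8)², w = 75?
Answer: 1/37692 ≈ 2.6531e-5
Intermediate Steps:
t(P, f) = 64
1/(y + t(-160, w)) = 1/(37628 + 64) = 1/37692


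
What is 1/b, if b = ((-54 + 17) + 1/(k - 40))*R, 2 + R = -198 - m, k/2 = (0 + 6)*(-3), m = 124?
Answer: 19/227853 ≈ 8.3387e-5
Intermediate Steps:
k = -36 (k = 2*((0 + 6)*(-3)) = 2*(6*(-3)) = 2*(-18) = -36)
R = -324 (R = -2 + (-198 - 1*124) = -2 + (-198 - 124) = -2 - 322 = -324)
b = 227853/19 (b = ((-54 + 17) + 1/(-36 - 40))*(-324) = (-37 + 1/(-76))*(-324) = (-37 - 1/76)*(-324) = -2813/76*(-324) = 227853/19 ≈ 11992.)
1/b = 1/(227853/19) = 19/227853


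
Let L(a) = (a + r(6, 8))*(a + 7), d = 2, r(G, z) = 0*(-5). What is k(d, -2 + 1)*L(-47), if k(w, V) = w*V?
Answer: -3760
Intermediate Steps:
r(G, z) = 0
k(w, V) = V*w
L(a) = a*(7 + a) (L(a) = (a + 0)*(a + 7) = a*(7 + a))
k(d, -2 + 1)*L(-47) = ((-2 + 1)*2)*(-47*(7 - 47)) = (-1*2)*(-47*(-40)) = -2*1880 = -3760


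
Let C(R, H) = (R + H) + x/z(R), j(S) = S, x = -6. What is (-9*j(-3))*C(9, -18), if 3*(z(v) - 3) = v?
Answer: -270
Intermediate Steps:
z(v) = 3 + v/3
C(R, H) = H + R - 6/(3 + R/3) (C(R, H) = (R + H) - 6/(3 + R/3) = (H + R) - 6/(3 + R/3) = H + R - 6/(3 + R/3))
(-9*j(-3))*C(9, -18) = (-9*(-3))*((-18 + (9 + 9)*(-18 + 9))/(9 + 9)) = 27*((-18 + 18*(-9))/18) = 27*((-18 - 162)/18) = 27*((1/18)*(-180)) = 27*(-10) = -270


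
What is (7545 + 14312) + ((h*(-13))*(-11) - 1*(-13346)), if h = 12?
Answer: 36919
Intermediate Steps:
(7545 + 14312) + ((h*(-13))*(-11) - 1*(-13346)) = (7545 + 14312) + ((12*(-13))*(-11) - 1*(-13346)) = 21857 + (-156*(-11) + 13346) = 21857 + (1716 + 13346) = 21857 + 15062 = 36919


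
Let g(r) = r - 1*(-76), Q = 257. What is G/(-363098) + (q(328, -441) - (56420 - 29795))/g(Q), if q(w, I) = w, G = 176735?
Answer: -9607240861/120911634 ≈ -79.457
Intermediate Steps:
g(r) = 76 + r (g(r) = r + 76 = 76 + r)
G/(-363098) + (q(328, -441) - (56420 - 29795))/g(Q) = 176735/(-363098) + (328 - (56420 - 29795))/(76 + 257) = 176735*(-1/363098) + (328 - 1*26625)/333 = -176735/363098 + (328 - 26625)*(1/333) = -176735/363098 - 26297*1/333 = -176735/363098 - 26297/333 = -9607240861/120911634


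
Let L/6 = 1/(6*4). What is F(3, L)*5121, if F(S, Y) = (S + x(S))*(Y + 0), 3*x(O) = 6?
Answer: 25605/4 ≈ 6401.3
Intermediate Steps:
x(O) = 2 (x(O) = (⅓)*6 = 2)
L = ¼ (L = 6/((6*4)) = 6/24 = 6*(1/24) = ¼ ≈ 0.25000)
F(S, Y) = Y*(2 + S) (F(S, Y) = (S + 2)*(Y + 0) = (2 + S)*Y = Y*(2 + S))
F(3, L)*5121 = ((2 + 3)/4)*5121 = ((¼)*5)*5121 = (5/4)*5121 = 25605/4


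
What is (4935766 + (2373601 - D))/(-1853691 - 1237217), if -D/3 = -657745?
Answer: -1334033/772727 ≈ -1.7264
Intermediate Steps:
D = 1973235 (D = -3*(-657745) = 1973235)
(4935766 + (2373601 - D))/(-1853691 - 1237217) = (4935766 + (2373601 - 1*1973235))/(-1853691 - 1237217) = (4935766 + (2373601 - 1973235))/(-3090908) = (4935766 + 400366)*(-1/3090908) = 5336132*(-1/3090908) = -1334033/772727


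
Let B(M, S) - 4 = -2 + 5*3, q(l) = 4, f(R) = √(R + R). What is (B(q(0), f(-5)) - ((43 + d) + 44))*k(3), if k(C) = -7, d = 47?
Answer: 819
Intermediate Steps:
f(R) = √2*√R (f(R) = √(2*R) = √2*√R)
B(M, S) = 17 (B(M, S) = 4 + (-2 + 5*3) = 4 + (-2 + 15) = 4 + 13 = 17)
(B(q(0), f(-5)) - ((43 + d) + 44))*k(3) = (17 - ((43 + 47) + 44))*(-7) = (17 - (90 + 44))*(-7) = (17 - 1*134)*(-7) = (17 - 134)*(-7) = -117*(-7) = 819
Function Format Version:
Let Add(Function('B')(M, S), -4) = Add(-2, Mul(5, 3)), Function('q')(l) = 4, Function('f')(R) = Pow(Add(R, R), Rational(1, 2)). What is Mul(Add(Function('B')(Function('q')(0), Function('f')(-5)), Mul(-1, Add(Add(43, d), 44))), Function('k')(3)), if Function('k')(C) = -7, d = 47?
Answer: 819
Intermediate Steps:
Function('f')(R) = Mul(Pow(2, Rational(1, 2)), Pow(R, Rational(1, 2))) (Function('f')(R) = Pow(Mul(2, R), Rational(1, 2)) = Mul(Pow(2, Rational(1, 2)), Pow(R, Rational(1, 2))))
Function('B')(M, S) = 17 (Function('B')(M, S) = Add(4, Add(-2, Mul(5, 3))) = Add(4, Add(-2, 15)) = Add(4, 13) = 17)
Mul(Add(Function('B')(Function('q')(0), Function('f')(-5)), Mul(-1, Add(Add(43, d), 44))), Function('k')(3)) = Mul(Add(17, Mul(-1, Add(Add(43, 47), 44))), -7) = Mul(Add(17, Mul(-1, Add(90, 44))), -7) = Mul(Add(17, Mul(-1, 134)), -7) = Mul(Add(17, -134), -7) = Mul(-117, -7) = 819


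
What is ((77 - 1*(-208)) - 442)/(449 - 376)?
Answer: -157/73 ≈ -2.1507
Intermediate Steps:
((77 - 1*(-208)) - 442)/(449 - 376) = ((77 + 208) - 442)/73 = (285 - 442)*(1/73) = -157*1/73 = -157/73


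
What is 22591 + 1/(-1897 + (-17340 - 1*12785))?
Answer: 723409001/32022 ≈ 22591.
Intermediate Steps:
22591 + 1/(-1897 + (-17340 - 1*12785)) = 22591 + 1/(-1897 + (-17340 - 12785)) = 22591 + 1/(-1897 - 30125) = 22591 + 1/(-32022) = 22591 - 1/32022 = 723409001/32022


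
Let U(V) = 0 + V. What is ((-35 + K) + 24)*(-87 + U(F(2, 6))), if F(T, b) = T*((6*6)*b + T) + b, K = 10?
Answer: -355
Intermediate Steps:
F(T, b) = b + T*(T + 36*b) (F(T, b) = T*(36*b + T) + b = T*(T + 36*b) + b = b + T*(T + 36*b))
U(V) = V
((-35 + K) + 24)*(-87 + U(F(2, 6))) = ((-35 + 10) + 24)*(-87 + (6 + 2² + 36*2*6)) = (-25 + 24)*(-87 + (6 + 4 + 432)) = -(-87 + 442) = -1*355 = -355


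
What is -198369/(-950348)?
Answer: 198369/950348 ≈ 0.20873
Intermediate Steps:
-198369/(-950348) = -198369*(-1)/950348 = -1*(-198369/950348) = 198369/950348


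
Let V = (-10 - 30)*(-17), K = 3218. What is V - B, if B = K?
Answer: -2538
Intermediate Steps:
B = 3218
V = 680 (V = -40*(-17) = 680)
V - B = 680 - 1*3218 = 680 - 3218 = -2538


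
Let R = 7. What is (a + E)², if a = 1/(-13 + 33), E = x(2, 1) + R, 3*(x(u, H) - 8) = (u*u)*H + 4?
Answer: 1129969/3600 ≈ 313.88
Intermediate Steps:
x(u, H) = 28/3 + H*u²/3 (x(u, H) = 8 + ((u*u)*H + 4)/3 = 8 + (u²*H + 4)/3 = 8 + (H*u² + 4)/3 = 8 + (4 + H*u²)/3 = 8 + (4/3 + H*u²/3) = 28/3 + H*u²/3)
E = 53/3 (E = (28/3 + (⅓)*1*2²) + 7 = (28/3 + (⅓)*1*4) + 7 = (28/3 + 4/3) + 7 = 32/3 + 7 = 53/3 ≈ 17.667)
a = 1/20 ≈ 0.050000
(a + E)² = (1/20 + 53/3)² = (1063/60)² = 1129969/3600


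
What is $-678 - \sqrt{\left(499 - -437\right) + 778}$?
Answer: $-678 - \sqrt{1714} \approx -719.4$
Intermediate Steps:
$-678 - \sqrt{\left(499 - -437\right) + 778} = -678 - \sqrt{\left(499 + 437\right) + 778} = -678 - \sqrt{936 + 778} = -678 - \sqrt{1714}$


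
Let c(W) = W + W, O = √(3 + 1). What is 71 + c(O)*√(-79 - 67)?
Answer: 71 + 4*I*√146 ≈ 71.0 + 48.332*I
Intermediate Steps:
O = 2 (O = √4 = 2)
c(W) = 2*W
71 + c(O)*√(-79 - 67) = 71 + (2*2)*√(-79 - 67) = 71 + 4*√(-146) = 71 + 4*(I*√146) = 71 + 4*I*√146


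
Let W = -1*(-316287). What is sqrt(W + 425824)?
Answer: sqrt(742111) ≈ 861.46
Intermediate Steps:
W = 316287
sqrt(W + 425824) = sqrt(316287 + 425824) = sqrt(742111)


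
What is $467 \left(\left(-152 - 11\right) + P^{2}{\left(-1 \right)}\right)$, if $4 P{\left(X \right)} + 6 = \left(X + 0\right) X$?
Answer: $- \frac{1206261}{16} \approx -75391.0$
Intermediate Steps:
$P{\left(X \right)} = - \frac{3}{2} + \frac{X^{2}}{4}$ ($P{\left(X \right)} = - \frac{3}{2} + \frac{\left(X + 0\right) X}{4} = - \frac{3}{2} + \frac{X X}{4} = - \frac{3}{2} + \frac{X^{2}}{4}$)
$467 \left(\left(-152 - 11\right) + P^{2}{\left(-1 \right)}\right) = 467 \left(\left(-152 - 11\right) + \left(- \frac{3}{2} + \frac{\left(-1\right)^{2}}{4}\right)^{2}\right) = 467 \left(\left(-152 - 11\right) + \left(- \frac{3}{2} + \frac{1}{4} \cdot 1\right)^{2}\right) = 467 \left(-163 + \left(- \frac{3}{2} + \frac{1}{4}\right)^{2}\right) = 467 \left(-163 + \left(- \frac{5}{4}\right)^{2}\right) = 467 \left(-163 + \frac{25}{16}\right) = 467 \left(- \frac{2583}{16}\right) = - \frac{1206261}{16}$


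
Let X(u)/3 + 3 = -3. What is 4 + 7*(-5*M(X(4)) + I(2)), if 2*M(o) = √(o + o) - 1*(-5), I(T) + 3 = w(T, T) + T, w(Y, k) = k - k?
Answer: -181/2 - 105*I ≈ -90.5 - 105.0*I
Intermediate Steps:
X(u) = -18 (X(u) = -9 + 3*(-3) = -9 - 9 = -18)
w(Y, k) = 0
I(T) = -3 + T (I(T) = -3 + (0 + T) = -3 + T)
M(o) = 5/2 + √2*√o/2 (M(o) = (√(o + o) - 1*(-5))/2 = (√(2*o) + 5)/2 = (√2*√o + 5)/2 = (5 + √2*√o)/2 = 5/2 + √2*√o/2)
4 + 7*(-5*M(X(4)) + I(2)) = 4 + 7*(-5*(5/2 + √2*√(-18)/2) + (-3 + 2)) = 4 + 7*(-5*(5/2 + √2*(3*I*√2)/2) - 1) = 4 + 7*(-5*(5/2 + 3*I) - 1) = 4 + 7*((-25/2 - 15*I) - 1) = 4 + 7*(-27/2 - 15*I) = 4 + (-189/2 - 105*I) = -181/2 - 105*I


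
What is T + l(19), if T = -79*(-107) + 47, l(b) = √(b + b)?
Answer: 8500 + √38 ≈ 8506.2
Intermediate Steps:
l(b) = √2*√b (l(b) = √(2*b) = √2*√b)
T = 8500 (T = 8453 + 47 = 8500)
T + l(19) = 8500 + √2*√19 = 8500 + √38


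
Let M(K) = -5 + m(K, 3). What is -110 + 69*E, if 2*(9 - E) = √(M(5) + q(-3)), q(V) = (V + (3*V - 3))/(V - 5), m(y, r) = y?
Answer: 511 - 69*√30/8 ≈ 463.76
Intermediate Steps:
M(K) = -5 + K
q(V) = (-3 + 4*V)/(-5 + V) (q(V) = (V + (-3 + 3*V))/(-5 + V) = (-3 + 4*V)/(-5 + V))
E = 9 - √30/8 (E = 9 - √((-5 + 5) + (-3 + 4*(-3))/(-5 - 3))/2 = 9 - √(0 + (-3 - 12)/(-8))/2 = 9 - √(0 - ⅛*(-15))/2 = 9 - √(0 + 15/8)/2 = 9 - √30/8 ≈ 8.3154)
-110 + 69*E = -110 + 69*(9 - √30/8) = -110 + (621 - 69*√30/8) = 511 - 69*√30/8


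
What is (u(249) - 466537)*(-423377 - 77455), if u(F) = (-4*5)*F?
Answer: 236150802144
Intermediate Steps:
u(F) = -20*F
(u(249) - 466537)*(-423377 - 77455) = (-20*249 - 466537)*(-423377 - 77455) = (-4980 - 466537)*(-500832) = -471517*(-500832) = 236150802144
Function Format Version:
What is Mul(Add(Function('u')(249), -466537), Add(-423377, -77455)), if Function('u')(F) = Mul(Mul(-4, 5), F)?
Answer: 236150802144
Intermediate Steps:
Function('u')(F) = Mul(-20, F)
Mul(Add(Function('u')(249), -466537), Add(-423377, -77455)) = Mul(Add(Mul(-20, 249), -466537), Add(-423377, -77455)) = Mul(Add(-4980, -466537), -500832) = Mul(-471517, -500832) = 236150802144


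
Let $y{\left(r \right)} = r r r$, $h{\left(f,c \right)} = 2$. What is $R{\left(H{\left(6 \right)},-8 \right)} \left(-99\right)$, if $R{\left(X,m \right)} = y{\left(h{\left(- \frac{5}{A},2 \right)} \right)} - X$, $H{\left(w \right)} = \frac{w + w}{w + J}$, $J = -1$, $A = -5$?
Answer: $- \frac{2772}{5} \approx -554.4$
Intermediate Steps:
$y{\left(r \right)} = r^{3}$ ($y{\left(r \right)} = r^{2} r = r^{3}$)
$H{\left(w \right)} = \frac{2 w}{-1 + w}$ ($H{\left(w \right)} = \frac{w + w}{w - 1} = \frac{2 w}{-1 + w}$)
$R{\left(X,m \right)} = 8 - X$ ($R{\left(X,m \right)} = 2^{3} - X = 8 - X$)
$R{\left(H{\left(6 \right)},-8 \right)} \left(-99\right) = \left(8 - 2 \cdot 6 \frac{1}{-1 + 6}\right) \left(-99\right) = \left(8 - 2 \cdot 6 \cdot \frac{1}{5}\right) \left(-99\right) = \left(8 - \frac{12}{5}\right) \left(-99\right) = \frac{28}{5} \left(-99\right) = - \frac{2772}{5}$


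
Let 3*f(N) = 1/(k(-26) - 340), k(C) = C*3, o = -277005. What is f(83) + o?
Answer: -347364271/1254 ≈ -2.7701e+5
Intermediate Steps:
k(C) = 3*C
f(N) = -1/1254 (f(N) = 1/(3*(3*(-26) - 340)) = 1/(3*(-78 - 340)) = (1/3)/(-418) = (1/3)*(-1/418) = -1/1254)
f(83) + o = -1/1254 - 277005 = -347364271/1254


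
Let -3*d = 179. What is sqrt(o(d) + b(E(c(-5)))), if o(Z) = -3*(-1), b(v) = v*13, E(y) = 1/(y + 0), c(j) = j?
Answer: sqrt(10)/5 ≈ 0.63246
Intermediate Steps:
E(y) = 1/y
b(v) = 13*v
d = -179/3 (d = -1/3*179 = -179/3 ≈ -59.667)
o(Z) = 3
sqrt(o(d) + b(E(c(-5)))) = sqrt(3 + 13/(-5)) = sqrt(3 + 13*(-1/5)) = sqrt(3 - 13/5) = sqrt(2/5) = sqrt(10)/5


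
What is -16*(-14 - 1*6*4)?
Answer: 608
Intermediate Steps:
-16*(-14 - 1*6*4) = -16*(-14 - 6*4) = -16*(-14 - 24) = -16*(-38) = 608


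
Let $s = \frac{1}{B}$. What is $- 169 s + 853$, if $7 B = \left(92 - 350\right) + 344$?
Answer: $\frac{72175}{86} \approx 839.24$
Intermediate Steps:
$B = \frac{86}{7}$ ($B = \frac{\left(92 - 350\right) + 344}{7} = \frac{-258 + 344}{7} = \frac{1}{7} \cdot 86 = \frac{86}{7} \approx 12.286$)
$s = \frac{7}{86}$ ($s = \frac{1}{\frac{86}{7}} = \frac{7}{86} \approx 0.081395$)
$- 169 s + 853 = \left(-169\right) \frac{7}{86} + 853 = - \frac{1183}{86} + 853 = \frac{72175}{86}$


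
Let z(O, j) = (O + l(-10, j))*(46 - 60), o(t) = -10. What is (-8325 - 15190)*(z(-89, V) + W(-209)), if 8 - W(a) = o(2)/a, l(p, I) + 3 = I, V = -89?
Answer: -12492767020/209 ≈ -5.9774e+7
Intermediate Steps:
l(p, I) = -3 + I
z(O, j) = 42 - 14*O - 14*j (z(O, j) = (O + (-3 + j))*(46 - 60) = (-3 + O + j)*(-14) = 42 - 14*O - 14*j)
W(a) = 8 + 10/a (W(a) = 8 - (-10)/a = 8 + 10/a)
(-8325 - 15190)*(z(-89, V) + W(-209)) = (-8325 - 15190)*((42 - 14*(-89) - 14*(-89)) + (8 + 10/(-209))) = -23515*((42 + 1246 + 1246) + (8 + 10*(-1/209))) = -23515*(2534 + (8 - 10/209)) = -23515*(2534 + 1662/209) = -23515*531268/209 = -12492767020/209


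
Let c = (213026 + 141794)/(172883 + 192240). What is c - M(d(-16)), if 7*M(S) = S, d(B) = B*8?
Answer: 49219484/2555861 ≈ 19.258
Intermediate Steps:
d(B) = 8*B
M(S) = S/7
c = 354820/365123 ≈ 0.97178
c - M(d(-16)) = 354820/365123 - 8*(-16)/7 = 354820/365123 - (-128)/7 = 354820/365123 - 1*(-128/7) = 354820/365123 + 128/7 = 49219484/2555861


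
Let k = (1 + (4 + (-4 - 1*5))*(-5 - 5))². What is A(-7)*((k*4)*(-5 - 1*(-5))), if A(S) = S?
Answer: 0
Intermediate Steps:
k = 2601 (k = (1 + (4 + (-4 - 5))*(-10))² = (1 + (4 - 9)*(-10))² = (1 - 5*(-10))² = (1 + 50)² = 51² = 2601)
A(-7)*((k*4)*(-5 - 1*(-5))) = -7*2601*4*(-5 - 1*(-5)) = -72828*(-5 + 5) = -72828*0 = -7*0 = 0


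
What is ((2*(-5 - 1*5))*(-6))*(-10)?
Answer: -1200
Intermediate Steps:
((2*(-5 - 1*5))*(-6))*(-10) = ((2*(-5 - 5))*(-6))*(-10) = ((2*(-10))*(-6))*(-10) = -20*(-6)*(-10) = 120*(-10) = -1200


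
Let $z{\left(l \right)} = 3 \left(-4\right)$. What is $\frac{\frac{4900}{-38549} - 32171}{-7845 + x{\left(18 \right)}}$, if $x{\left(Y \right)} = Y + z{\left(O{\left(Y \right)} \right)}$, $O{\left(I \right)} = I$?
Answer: $\frac{177166397}{43169373} \approx 4.104$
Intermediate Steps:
$z{\left(l \right)} = -12$
$x{\left(Y \right)} = -12 + Y$ ($x{\left(Y \right)} = Y - 12 = -12 + Y$)
$\frac{\frac{4900}{-38549} - 32171}{-7845 + x{\left(18 \right)}} = \frac{\frac{4900}{-38549} - 32171}{-7845 + \left(-12 + 18\right)} = \frac{4900 \left(- \frac{1}{38549}\right) - 32171}{-7845 + 6} = \frac{- \frac{700}{5507} - 32171}{-7839} = \left(- \frac{177166397}{5507}\right) \left(- \frac{1}{7839}\right) = \frac{177166397}{43169373}$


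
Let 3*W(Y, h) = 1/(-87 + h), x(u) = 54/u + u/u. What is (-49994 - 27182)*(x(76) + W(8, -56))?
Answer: -97687276/741 ≈ -1.3183e+5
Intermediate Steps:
x(u) = 1 + 54/u (x(u) = 54/u + 1 = 1 + 54/u)
W(Y, h) = 1/(3*(-87 + h))
(-49994 - 27182)*(x(76) + W(8, -56)) = (-49994 - 27182)*((54 + 76)/76 + 1/(3*(-87 - 56))) = -77176*((1/76)*130 + (1/3)/(-143)) = -77176*(65/38 + (1/3)*(-1/143)) = -77176*(65/38 - 1/429) = -77176*27847/16302 = -97687276/741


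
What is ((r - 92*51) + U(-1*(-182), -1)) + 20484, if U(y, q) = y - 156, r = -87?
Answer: 15731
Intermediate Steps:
U(y, q) = -156 + y
((r - 92*51) + U(-1*(-182), -1)) + 20484 = ((-87 - 92*51) + (-156 - 1*(-182))) + 20484 = ((-87 - 4692) + (-156 + 182)) + 20484 = (-4779 + 26) + 20484 = -4753 + 20484 = 15731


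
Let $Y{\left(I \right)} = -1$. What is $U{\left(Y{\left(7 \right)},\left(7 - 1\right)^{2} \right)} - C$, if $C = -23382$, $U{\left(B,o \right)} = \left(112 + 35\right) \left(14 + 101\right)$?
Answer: $40287$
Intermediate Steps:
$U{\left(B,o \right)} = 16905$ ($U{\left(B,o \right)} = 147 \cdot 115 = 16905$)
$U{\left(Y{\left(7 \right)},\left(7 - 1\right)^{2} \right)} - C = 16905 - -23382 = 16905 + 23382 = 40287$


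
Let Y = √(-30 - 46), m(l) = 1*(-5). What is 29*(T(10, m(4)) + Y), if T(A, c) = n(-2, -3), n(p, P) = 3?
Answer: 87 + 58*I*√19 ≈ 87.0 + 252.82*I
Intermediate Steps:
m(l) = -5
T(A, c) = 3
Y = 2*I*√19 (Y = √(-76) = 2*I*√19 ≈ 8.7178*I)
29*(T(10, m(4)) + Y) = 29*(3 + 2*I*√19) = 87 + 58*I*√19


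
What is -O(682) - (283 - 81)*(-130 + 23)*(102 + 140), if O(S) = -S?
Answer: 5231270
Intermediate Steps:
-O(682) - (283 - 81)*(-130 + 23)*(102 + 140) = -(-1)*682 - (283 - 81)*(-130 + 23)*(102 + 140) = -1*(-682) - 202*(-107*242) = 682 - 202*(-25894) = 682 - 1*(-5230588) = 682 + 5230588 = 5231270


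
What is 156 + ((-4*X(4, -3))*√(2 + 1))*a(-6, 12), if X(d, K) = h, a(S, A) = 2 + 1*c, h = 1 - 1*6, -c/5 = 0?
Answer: 156 + 40*√3 ≈ 225.28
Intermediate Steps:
c = 0 (c = -5*0 = 0)
h = -5 (h = 1 - 6 = -5)
a(S, A) = 2 (a(S, A) = 2 + 1*0 = 2 + 0 = 2)
X(d, K) = -5
156 + ((-4*X(4, -3))*√(2 + 1))*a(-6, 12) = 156 + ((-4*(-5))*√(2 + 1))*2 = 156 + (20*√3)*2 = 156 + 40*√3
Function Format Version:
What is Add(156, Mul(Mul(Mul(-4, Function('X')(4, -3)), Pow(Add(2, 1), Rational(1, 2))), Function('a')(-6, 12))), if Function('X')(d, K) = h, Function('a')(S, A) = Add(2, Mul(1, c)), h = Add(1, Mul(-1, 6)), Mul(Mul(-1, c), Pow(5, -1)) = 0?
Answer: Add(156, Mul(40, Pow(3, Rational(1, 2)))) ≈ 225.28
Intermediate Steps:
c = 0 (c = Mul(-5, 0) = 0)
h = -5 (h = Add(1, -6) = -5)
Function('a')(S, A) = 2 (Function('a')(S, A) = Add(2, Mul(1, 0)) = Add(2, 0) = 2)
Function('X')(d, K) = -5
Add(156, Mul(Mul(Mul(-4, Function('X')(4, -3)), Pow(Add(2, 1), Rational(1, 2))), Function('a')(-6, 12))) = Add(156, Mul(Mul(Mul(-4, -5), Pow(Add(2, 1), Rational(1, 2))), 2)) = Add(156, Mul(Mul(20, Pow(3, Rational(1, 2))), 2)) = Add(156, Mul(40, Pow(3, Rational(1, 2))))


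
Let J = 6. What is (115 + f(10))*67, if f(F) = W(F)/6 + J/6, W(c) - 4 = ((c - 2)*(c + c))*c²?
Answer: 559450/3 ≈ 1.8648e+5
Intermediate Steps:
W(c) = 4 + 2*c³*(-2 + c) (W(c) = 4 + ((c - 2)*(c + c))*c² = 4 + ((-2 + c)*(2*c))*c² = 4 + (2*c*(-2 + c))*c² = 4 + 2*c³*(-2 + c))
f(F) = 5/3 - 2*F³/3 + F⁴/3 (f(F) = (4 - 4*F³ + 2*F⁴)/6 + 6/6 = (4 - 4*F³ + 2*F⁴)*(⅙) + 6*(⅙) = (⅔ - 2*F³/3 + F⁴/3) + 1 = 5/3 - 2*F³/3 + F⁴/3)
(115 + f(10))*67 = (115 + (5/3 - ⅔*10³ + (⅓)*10⁴))*67 = (115 + (5/3 - ⅔*1000 + (⅓)*10000))*67 = (115 + (5/3 - 2000/3 + 10000/3))*67 = (115 + 8005/3)*67 = (8350/3)*67 = 559450/3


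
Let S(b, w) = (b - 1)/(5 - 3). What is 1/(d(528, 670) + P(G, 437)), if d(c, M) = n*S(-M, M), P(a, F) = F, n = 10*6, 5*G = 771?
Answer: -1/19693 ≈ -5.0779e-5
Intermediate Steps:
G = 771/5 (G = (1/5)*771 = 771/5 ≈ 154.20)
S(b, w) = -1/2 + b/2 (S(b, w) = (-1 + b)/2 = (-1 + b)*(1/2) = -1/2 + b/2)
n = 60
d(c, M) = -30 - 30*M (d(c, M) = 60*(-1/2 + (-M)/2) = 60*(-1/2 - M/2) = -30 - 30*M)
1/(d(528, 670) + P(G, 437)) = 1/((-30 - 30*670) + 437) = 1/((-30 - 20100) + 437) = 1/(-20130 + 437) = 1/(-19693) = -1/19693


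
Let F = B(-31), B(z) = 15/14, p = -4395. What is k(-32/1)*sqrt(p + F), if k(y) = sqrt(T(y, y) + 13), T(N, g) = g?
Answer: -3*sqrt(1818110)/14 ≈ -288.94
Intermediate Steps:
B(z) = 15/14 (B(z) = 15*(1/14) = 15/14)
F = 15/14 ≈ 1.0714
k(y) = sqrt(13 + y) (k(y) = sqrt(y + 13) = sqrt(13 + y))
k(-32/1)*sqrt(p + F) = sqrt(13 - 32/1)*sqrt(-4395 + 15/14) = sqrt(13 - 32*1)*sqrt(-61515/14) = sqrt(13 - 32)*(3*I*sqrt(95690)/14) = sqrt(-19)*(3*I*sqrt(95690)/14) = (I*sqrt(19))*(3*I*sqrt(95690)/14) = -3*sqrt(1818110)/14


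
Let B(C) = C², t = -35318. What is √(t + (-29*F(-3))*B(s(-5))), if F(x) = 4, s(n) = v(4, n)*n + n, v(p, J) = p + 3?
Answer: I*√220918 ≈ 470.02*I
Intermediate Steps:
v(p, J) = 3 + p
s(n) = 8*n (s(n) = (3 + 4)*n + n = 7*n + n = 8*n)
√(t + (-29*F(-3))*B(s(-5))) = √(-35318 + (-29*4)*(8*(-5))²) = √(-35318 - 116*(-40)²) = √(-35318 - 116*1600) = √(-35318 - 185600) = √(-220918) = I*√220918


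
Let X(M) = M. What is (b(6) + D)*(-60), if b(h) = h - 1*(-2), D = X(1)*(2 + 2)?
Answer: -720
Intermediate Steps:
D = 4 (D = 1*(2 + 2) = 1*4 = 4)
b(h) = 2 + h (b(h) = h + 2 = 2 + h)
(b(6) + D)*(-60) = ((2 + 6) + 4)*(-60) = (8 + 4)*(-60) = 12*(-60) = -720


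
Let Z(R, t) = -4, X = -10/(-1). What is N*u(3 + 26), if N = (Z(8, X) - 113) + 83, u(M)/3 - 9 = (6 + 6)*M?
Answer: -36414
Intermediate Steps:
X = 10 (X = -10*(-1) = 10)
u(M) = 27 + 36*M (u(M) = 27 + 3*((6 + 6)*M) = 27 + 3*(12*M) = 27 + 36*M)
N = -34 (N = (-4 - 113) + 83 = -117 + 83 = -34)
N*u(3 + 26) = -34*(27 + 36*(3 + 26)) = -34*(27 + 36*29) = -34*(27 + 1044) = -34*1071 = -36414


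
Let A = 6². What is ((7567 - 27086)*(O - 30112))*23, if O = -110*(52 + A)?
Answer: 17864101104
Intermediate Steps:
A = 36
O = -9680 (O = -110*(52 + 36) = -110*88 = -9680)
((7567 - 27086)*(O - 30112))*23 = ((7567 - 27086)*(-9680 - 30112))*23 = -19519*(-39792)*23 = 776700048*23 = 17864101104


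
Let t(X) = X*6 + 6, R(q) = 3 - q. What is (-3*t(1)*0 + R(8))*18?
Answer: -90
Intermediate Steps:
t(X) = 6 + 6*X (t(X) = 6*X + 6 = 6 + 6*X)
(-3*t(1)*0 + R(8))*18 = (-3*(6 + 6*1)*0 + (3 - 1*8))*18 = (-3*(6 + 6)*0 + (3 - 8))*18 = (-3*12*0 - 5)*18 = (-36*0 - 5)*18 = (0 - 5)*18 = -5*18 = -90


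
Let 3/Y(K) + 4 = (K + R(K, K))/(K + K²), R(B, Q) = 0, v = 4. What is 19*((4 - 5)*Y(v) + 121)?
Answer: 2314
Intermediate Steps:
Y(K) = 3/(-4 + K/(K + K²)) (Y(K) = 3/(-4 + (K + 0)/(K + K²)) = 3/(-4 + K/(K + K²)))
19*((4 - 5)*Y(v) + 121) = 19*((4 - 5)*(-(3 + 3*4)/(3 + 4*4)) + 121) = 19*(-(-1)*(3 + 12)/(3 + 16) + 121) = 19*(-(-1)*15/19 + 121) = 19*(-1*(-15/19) + 121) = 19*(15/19 + 121) = 19*(2314/19) = 2314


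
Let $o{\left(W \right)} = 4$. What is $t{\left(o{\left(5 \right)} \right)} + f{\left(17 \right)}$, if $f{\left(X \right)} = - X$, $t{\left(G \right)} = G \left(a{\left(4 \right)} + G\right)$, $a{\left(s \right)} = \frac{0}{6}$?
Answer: $-1$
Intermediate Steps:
$a{\left(s \right)} = 0$ ($a{\left(s \right)} = 0 \cdot \frac{1}{6} = 0$)
$t{\left(G \right)} = G^{2}$ ($t{\left(G \right)} = G \left(0 + G\right) = G G = G^{2}$)
$t{\left(o{\left(5 \right)} \right)} + f{\left(17 \right)} = 4^{2} - 17 = 16 - 17 = -1$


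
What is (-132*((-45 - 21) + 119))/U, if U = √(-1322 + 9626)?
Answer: -583*√519/173 ≈ -76.773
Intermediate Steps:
U = 4*√519 (U = √8304 = 4*√519 ≈ 91.126)
(-132*((-45 - 21) + 119))/U = (-132*((-45 - 21) + 119))/((4*√519)) = (-132*(-66 + 119))*(√519/2076) = (-132*53)*(√519/2076) = -583*√519/173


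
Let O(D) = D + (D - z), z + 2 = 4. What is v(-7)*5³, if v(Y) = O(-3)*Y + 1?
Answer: 7125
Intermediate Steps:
z = 2 (z = -2 + 4 = 2)
O(D) = -2 + 2*D (O(D) = D + (D - 1*2) = D + (D - 2) = D + (-2 + D) = -2 + 2*D)
v(Y) = 1 - 8*Y (v(Y) = (-2 + 2*(-3))*Y + 1 = (-2 - 6)*Y + 1 = -8*Y + 1 = 1 - 8*Y)
v(-7)*5³ = (1 - 8*(-7))*5³ = (1 + 56)*125 = 57*125 = 7125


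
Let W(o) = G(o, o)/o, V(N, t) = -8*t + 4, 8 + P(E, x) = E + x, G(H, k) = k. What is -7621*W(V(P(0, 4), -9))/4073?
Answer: -7621/4073 ≈ -1.8711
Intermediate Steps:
P(E, x) = -8 + E + x (P(E, x) = -8 + (E + x) = -8 + E + x)
V(N, t) = 4 - 8*t
W(o) = 1 (W(o) = o/o = 1)
-7621*W(V(P(0, 4), -9))/4073 = -7621/(4073/1) = -7621/(4073*1) = -7621/4073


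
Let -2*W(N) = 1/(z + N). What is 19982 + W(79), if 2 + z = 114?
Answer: 7633123/382 ≈ 19982.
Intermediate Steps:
z = 112 (z = -2 + 114 = 112)
W(N) = -1/(2*(112 + N))
19982 + W(79) = 19982 - 1/(224 + 2*79) = 19982 - 1/(224 + 158) = 19982 - 1/382 = 7633123/382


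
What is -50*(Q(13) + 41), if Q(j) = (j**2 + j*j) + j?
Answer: -19600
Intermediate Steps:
Q(j) = j + 2*j**2 (Q(j) = (j**2 + j**2) + j = 2*j**2 + j = j + 2*j**2)
-50*(Q(13) + 41) = -50*(13*(1 + 2*13) + 41) = -50*(13*(1 + 26) + 41) = -50*(13*27 + 41) = -50*(351 + 41) = -50*392 = -19600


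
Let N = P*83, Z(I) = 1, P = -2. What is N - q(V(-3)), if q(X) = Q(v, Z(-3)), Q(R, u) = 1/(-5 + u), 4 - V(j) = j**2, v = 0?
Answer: -663/4 ≈ -165.75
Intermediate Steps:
V(j) = 4 - j**2
q(X) = -1/4 (q(X) = 1/(-5 + 1) = 1/(-4) = -1/4)
N = -166 (N = -2*83 = -166)
N - q(V(-3)) = -166 - 1*(-1/4) = -166 + 1/4 = -663/4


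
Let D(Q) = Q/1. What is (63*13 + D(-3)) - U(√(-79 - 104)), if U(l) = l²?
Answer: 999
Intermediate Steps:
D(Q) = Q (D(Q) = Q*1 = Q)
(63*13 + D(-3)) - U(√(-79 - 104)) = (63*13 - 3) - (√(-79 - 104))² = (819 - 3) - (√(-183))² = 816 - (I*√183)² = 816 - 1*(-183) = 816 + 183 = 999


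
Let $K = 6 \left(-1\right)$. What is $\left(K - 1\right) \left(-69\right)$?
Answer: $483$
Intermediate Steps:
$K = -6$
$\left(K - 1\right) \left(-69\right) = \left(-6 - 1\right) \left(-69\right) = \left(-7\right) \left(-69\right) = 483$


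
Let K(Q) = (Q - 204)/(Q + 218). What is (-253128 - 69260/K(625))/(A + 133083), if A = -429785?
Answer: 11782362/8922253 ≈ 1.3206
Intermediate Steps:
K(Q) = (-204 + Q)/(218 + Q)
(-253128 - 69260/K(625))/(A + 133083) = (-253128 - 69260*(218 + 625)/(-204 + 625))/(-429785 + 133083) = (-253128 - 69260/(421/843))/(-296702) = (-253128 - 69260/((1/843)*421))*(-1/296702) = (-253128 - 69260/421/843)*(-1/296702) = (-253128 - 69260*843/421)*(-1/296702) = (-253128 - 58386180/421)*(-1/296702) = -164953068/421*(-1/296702) = 11782362/8922253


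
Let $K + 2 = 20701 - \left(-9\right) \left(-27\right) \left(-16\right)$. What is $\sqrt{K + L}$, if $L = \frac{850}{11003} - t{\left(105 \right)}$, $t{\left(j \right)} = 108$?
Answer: $\frac{\sqrt{2963584186861}}{11003} \approx 156.46$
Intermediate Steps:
$K = 24587$ ($K = -2 + \left(20701 - \left(-9\right) \left(-27\right) \left(-16\right)\right) = -2 + \left(20701 - 243 \left(-16\right)\right) = -2 + \left(20701 - -3888\right) = -2 + \left(20701 + 3888\right) = -2 + 24589 = 24587$)
$L = - \frac{1187474}{11003}$ ($L = \frac{850}{11003} - 108 = - \frac{1187474}{11003} \approx -107.92$)
$\sqrt{K + L} = \sqrt{24587 - \frac{1187474}{11003}} = \sqrt{\frac{269343287}{11003}} = \frac{\sqrt{2963584186861}}{11003}$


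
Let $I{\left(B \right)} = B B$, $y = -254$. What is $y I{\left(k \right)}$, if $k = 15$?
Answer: $-57150$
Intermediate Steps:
$I{\left(B \right)} = B^{2}$
$y I{\left(k \right)} = - 254 \cdot 15^{2} = \left(-254\right) 225 = -57150$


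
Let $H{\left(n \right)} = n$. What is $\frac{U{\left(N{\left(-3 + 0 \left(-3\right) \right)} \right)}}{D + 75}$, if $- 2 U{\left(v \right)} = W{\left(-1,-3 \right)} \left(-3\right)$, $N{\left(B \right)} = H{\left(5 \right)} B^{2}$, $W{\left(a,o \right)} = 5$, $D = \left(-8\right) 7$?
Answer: $\frac{15}{38} \approx 0.39474$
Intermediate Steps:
$D = -56$
$N{\left(B \right)} = 5 B^{2}$
$U{\left(v \right)} = \frac{15}{2}$ ($U{\left(v \right)} = - \frac{5 \left(-3\right)}{2} = \left(- \frac{1}{2}\right) \left(-15\right) = \frac{15}{2}$)
$\frac{U{\left(N{\left(-3 + 0 \left(-3\right) \right)} \right)}}{D + 75} = \frac{15}{2 \left(-56 + 75\right)} = \frac{15}{2 \cdot 19} = \frac{15}{2} \cdot \frac{1}{19} = \frac{15}{38}$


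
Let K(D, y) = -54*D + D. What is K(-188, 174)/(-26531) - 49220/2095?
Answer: -265346080/11116489 ≈ -23.870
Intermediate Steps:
K(D, y) = -53*D
K(-188, 174)/(-26531) - 49220/2095 = -53*(-188)/(-26531) - 49220/2095 = 9964*(-1/26531) - 49220*1/2095 = -9964/26531 - 9844/419 = -265346080/11116489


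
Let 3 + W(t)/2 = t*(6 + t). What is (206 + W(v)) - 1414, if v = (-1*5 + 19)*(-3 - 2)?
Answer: 7746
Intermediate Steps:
v = -70 (v = (-5 + 19)*(-5) = 14*(-5) = -70)
W(t) = -6 + 2*t*(6 + t) (W(t) = -6 + 2*(t*(6 + t)) = -6 + 2*t*(6 + t))
(206 + W(v)) - 1414 = (206 + (-6 + 2*(-70)² + 12*(-70))) - 1414 = (206 + (-6 + 2*4900 - 840)) - 1414 = (206 + (-6 + 9800 - 840)) - 1414 = (206 + 8954) - 1414 = 9160 - 1414 = 7746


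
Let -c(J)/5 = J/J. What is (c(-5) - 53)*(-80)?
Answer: 4640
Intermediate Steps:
c(J) = -5 (c(J) = -5*J/J = -5*1 = -5)
(c(-5) - 53)*(-80) = (-5 - 53)*(-80) = -58*(-80) = 4640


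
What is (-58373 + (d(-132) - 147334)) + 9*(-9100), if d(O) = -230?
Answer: -287837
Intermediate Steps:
(-58373 + (d(-132) - 147334)) + 9*(-9100) = (-58373 + (-230 - 147334)) + 9*(-9100) = (-58373 - 147564) - 81900 = -205937 - 81900 = -287837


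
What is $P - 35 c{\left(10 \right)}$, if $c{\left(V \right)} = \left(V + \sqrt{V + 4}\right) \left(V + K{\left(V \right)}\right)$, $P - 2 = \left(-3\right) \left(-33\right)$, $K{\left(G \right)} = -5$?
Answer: $-1649 - 175 \sqrt{14} \approx -2303.8$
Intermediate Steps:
$P = 101$ ($P = 2 - -99 = 2 + 99 = 101$)
$c{\left(V \right)} = \left(-5 + V\right) \left(V + \sqrt{4 + V}\right)$ ($c{\left(V \right)} = \left(V + \sqrt{V + 4}\right) \left(V - 5\right) = \left(V + \sqrt{4 + V}\right) \left(-5 + V\right) = \left(-5 + V\right) \left(V + \sqrt{4 + V}\right)$)
$P - 35 c{\left(10 \right)} = 101 - 35 \left(10^{2} - 50 - 5 \sqrt{4 + 10} + 10 \sqrt{4 + 10}\right) = 101 - 35 \left(100 - 50 - 5 \sqrt{14} + 10 \sqrt{14}\right) = 101 - 35 \left(50 + 5 \sqrt{14}\right) = 101 - \left(1750 + 175 \sqrt{14}\right) = -1649 - 175 \sqrt{14}$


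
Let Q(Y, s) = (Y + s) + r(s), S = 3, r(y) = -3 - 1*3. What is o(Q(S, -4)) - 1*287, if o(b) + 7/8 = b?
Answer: -2359/8 ≈ -294.88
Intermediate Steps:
r(y) = -6 (r(y) = -3 - 3 = -6)
Q(Y, s) = -6 + Y + s (Q(Y, s) = (Y + s) - 6 = -6 + Y + s)
o(b) = -7/8 + b
o(Q(S, -4)) - 1*287 = (-7/8 + (-6 + 3 - 4)) - 1*287 = (-7/8 - 7) - 287 = -63/8 - 287 = -2359/8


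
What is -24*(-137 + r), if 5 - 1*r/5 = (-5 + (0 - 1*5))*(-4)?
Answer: 7488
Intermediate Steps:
r = -175 (r = 25 - 5*(-5 + (0 - 1*5))*(-4) = 25 - 5*(-5 + (0 - 5))*(-4) = 25 - 5*(-5 - 5)*(-4) = 25 - (-50)*(-4) = 25 - 5*40 = 25 - 200 = -175)
-24*(-137 + r) = -24*(-137 - 175) = -24*(-312) = 7488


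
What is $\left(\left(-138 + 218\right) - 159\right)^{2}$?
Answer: $6241$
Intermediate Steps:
$\left(\left(-138 + 218\right) - 159\right)^{2} = \left(80 - 159\right)^{2} = \left(-79\right)^{2} = 6241$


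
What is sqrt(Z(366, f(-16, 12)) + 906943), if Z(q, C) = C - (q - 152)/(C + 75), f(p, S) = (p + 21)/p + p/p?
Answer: sqrt(21280765073155)/4844 ≈ 952.33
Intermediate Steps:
f(p, S) = 1 + (21 + p)/p (f(p, S) = (21 + p)/p + 1 = 1 + (21 + p)/p)
Z(q, C) = C - (-152 + q)/(75 + C)
sqrt(Z(366, f(-16, 12)) + 906943) = sqrt((152 + (2 + 21/(-16))**2 - 1*366 + 75*(2 + 21/(-16)))/(75 + (2 + 21/(-16))) + 906943) = sqrt((152 + (2 + 21*(-1/16))**2 - 366 + 75*(2 + 21*(-1/16)))/(75 + (2 + 21*(-1/16))) + 906943) = sqrt((152 + (2 - 21/16)**2 - 366 + 75*(2 - 21/16))/(75 + (2 - 21/16)) + 906943) = sqrt((152 + (11/16)**2 - 366 + 75*(11/16))/(75 + 11/16) + 906943) = sqrt((152 + 121/256 - 366 + 825/16)/(1211/16) + 906943) = sqrt((16/1211)*(-41463/256) + 906943) = sqrt(-41463/19376 + 906943) = sqrt(17572886105/19376) = sqrt(21280765073155)/4844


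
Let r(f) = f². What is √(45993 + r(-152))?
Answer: √69097 ≈ 262.86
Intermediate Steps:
√(45993 + r(-152)) = √(45993 + (-152)²) = √(45993 + 23104) = √69097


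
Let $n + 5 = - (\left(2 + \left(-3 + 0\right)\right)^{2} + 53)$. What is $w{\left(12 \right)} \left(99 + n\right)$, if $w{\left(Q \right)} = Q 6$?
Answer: $2880$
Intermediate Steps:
$n = -59$ ($n = -5 - \left(\left(2 + \left(-3 + 0\right)\right)^{2} + 53\right) = -5 - \left(\left(2 - 3\right)^{2} + 53\right) = -5 - \left(\left(-1\right)^{2} + 53\right) = -5 - \left(1 + 53\right) = -5 - 54 = -59$)
$w{\left(Q \right)} = 6 Q$
$w{\left(12 \right)} \left(99 + n\right) = 6 \cdot 12 \left(99 - 59\right) = 72 \cdot 40 = 2880$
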